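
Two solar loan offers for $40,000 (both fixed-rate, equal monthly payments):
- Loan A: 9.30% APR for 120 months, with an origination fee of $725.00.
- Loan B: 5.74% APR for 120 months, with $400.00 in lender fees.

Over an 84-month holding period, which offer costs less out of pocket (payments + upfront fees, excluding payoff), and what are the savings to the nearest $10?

Loan A: monthly rate = 9.3%/12 = 0.0077500; payment = 40,000 × 0.0077500 / (1 − (1+0.0077500)^−120) = $513.22.
Loan B: at 5.74% the monthly rate is 0.0047833, so the payment is 40,000 × 0.0047833 / (1 − 1.0047833^−120) = $438.88.
Over 84 months: Loan A costs 84 × $513.22 + $725.00 = $43,835.48; Loan B costs 84 × $438.88 + $400.00 = $37,265.92.
Loan B is cheaper by $43,835.48 − $37,265.92 = $6,569.56.

Loan B by $6,570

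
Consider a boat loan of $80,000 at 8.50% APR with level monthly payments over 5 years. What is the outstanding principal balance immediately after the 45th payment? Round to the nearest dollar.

$23,279

With monthly rate i = 8.5%/12 = 0.0070833, the balance after k of n payments is P · [(1+i)^n − (1+i)^k] / [(1+i)^n − 1].
(1+0.0070833)^60 = 1.52730060 and (1+0.0070833)^45 = 1.37386289, so the balance is 80,000 × (1.52730060 − 1.37386289) / (1.52730060 − 1) = $23,278.97.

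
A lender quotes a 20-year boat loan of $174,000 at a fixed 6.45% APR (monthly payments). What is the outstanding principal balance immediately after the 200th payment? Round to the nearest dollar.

With monthly rate i = 6.45%/12 = 0.0053750, the balance after k of n payments is P · [(1+i)^n − (1+i)^k] / [(1+i)^n − 1].
(1+0.0053750)^240 = 3.62025874 and (1+0.0053750)^200 = 2.92157031, so the balance is 174,000 × (3.62025874 − 2.92157031) / (3.62025874 − 1) = $46,396.86.

$46,397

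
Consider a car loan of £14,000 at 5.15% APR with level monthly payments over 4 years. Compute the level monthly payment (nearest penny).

£323.36

At 5.15% the monthly rate is 0.0042917, so the payment is 14,000 × 0.0042917 / (1 − 1.0042917^−48) = £323.36.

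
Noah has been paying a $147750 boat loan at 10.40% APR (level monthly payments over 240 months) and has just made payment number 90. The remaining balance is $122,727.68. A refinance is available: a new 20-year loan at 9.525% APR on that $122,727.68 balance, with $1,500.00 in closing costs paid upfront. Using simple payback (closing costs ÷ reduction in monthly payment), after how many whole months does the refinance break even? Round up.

Current payment = 147,750 × 10.4%/12 / (1 − (1+0.0086667)^−240) = $1,465.19.
Refinanced payment = 122,727.68 × 0.0079375 / (1 − (1+0.0079375)^−240) = $1,145.99.
Monthly savings = $1,465.19 − $1,145.99 = $319.20.
Break-even = $1,500.00 / $319.20 = 4.70 → 5 months.

5 months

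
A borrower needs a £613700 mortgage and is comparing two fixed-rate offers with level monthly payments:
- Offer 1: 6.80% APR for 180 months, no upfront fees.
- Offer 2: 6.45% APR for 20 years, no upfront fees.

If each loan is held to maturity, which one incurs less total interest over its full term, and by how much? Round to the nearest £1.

Offer 1: at 6.80% the monthly rate is 0.0056667, so the payment is 613,700 × 0.0056667 / (1 − 1.0056667^−180) = £5,447.72.
Total interest on Offer 1 = 180 × £5,447.72 − £613,700 = £366,889.60.
Offer 2: at 6.45% the monthly rate is 0.0053750, so the payment is 613,700 × 0.0053750 / (1 − 1.0053750^−240) = £4,557.54.
Total interest on Offer 2 = 240 × £4,557.54 − £613,700 = £480,109.60.
Offer 1 is lower by £113,220.00.

Offer 1 by £113,220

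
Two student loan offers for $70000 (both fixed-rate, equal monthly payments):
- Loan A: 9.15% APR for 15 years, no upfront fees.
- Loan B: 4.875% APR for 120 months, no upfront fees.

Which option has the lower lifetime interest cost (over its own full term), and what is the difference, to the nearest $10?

Loan B by $40,340

Loan A: at 9.15% the monthly rate is 0.0076250, so the payment is 70,000 × 0.0076250 / (1 − 1.0076250^−180) = $716.25.
Total interest on Loan A = 180 × $716.25 − $70,000 = $58,925.00.
Loan B: monthly rate = 4.875%/12 = 0.0040625; payment = 70,000 × 0.0040625 / (1 − (1+0.0040625)^−120) = $738.19.
Total interest on Loan B = 120 × $738.19 − $70,000 = $18,582.80.
Loan B is lower by $40,342.20.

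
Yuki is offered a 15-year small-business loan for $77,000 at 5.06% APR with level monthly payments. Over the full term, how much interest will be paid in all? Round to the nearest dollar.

Monthly rate = 5.06%/12 = 0.0042167; payment = 77,000 × 0.0042167 / (1 − (1+0.0042167)^−180) = $611.32.
Total paid = 180 × $611.32 = $110,037.60; interest = $110,037.60 − $77,000 = $33,037.60.

$33,038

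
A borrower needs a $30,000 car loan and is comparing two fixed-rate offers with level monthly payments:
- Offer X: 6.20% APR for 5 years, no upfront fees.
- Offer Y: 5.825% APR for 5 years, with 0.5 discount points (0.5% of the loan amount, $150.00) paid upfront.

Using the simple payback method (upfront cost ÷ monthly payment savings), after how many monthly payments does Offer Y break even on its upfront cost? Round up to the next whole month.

Offer X: monthly rate = 6.2%/12 = 0.0051667; payment = 30,000 × 0.0051667 / (1 − (1+0.0051667)^−60) = $582.78.
Offer Y: monthly rate = 5.825%/12 = 0.0048542; payment = 30,000 × 0.0048542 / (1 − (1+0.0048542)^−60) = $577.55.
Monthly savings = $582.78 − $577.55 = $5.23.
Break-even = $150.00 / $5.23 = 28.68 → 29 months.

29 months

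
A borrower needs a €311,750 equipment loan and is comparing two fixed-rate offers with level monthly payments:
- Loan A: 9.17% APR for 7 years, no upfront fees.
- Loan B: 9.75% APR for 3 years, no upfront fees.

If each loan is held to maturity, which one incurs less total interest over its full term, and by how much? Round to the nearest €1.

Loan B by €62,769

Loan A: at 9.17% the monthly rate is 0.0076417, so the payment is 311,750 × 0.0076417 / (1 − 1.0076417^−84) = €5,042.71.
Total interest on Loan A = 84 × €5,042.71 − €311,750 = €111,837.64.
Loan B: monthly rate = 9.75%/12 = 0.0081250; payment = 311,750 × 0.0081250 / (1 − (1+0.0081250)^−36) = €10,022.74.
Total interest on Loan B = 36 × €10,022.74 − €311,750 = €49,068.64.
Loan B is lower by €62,769.00.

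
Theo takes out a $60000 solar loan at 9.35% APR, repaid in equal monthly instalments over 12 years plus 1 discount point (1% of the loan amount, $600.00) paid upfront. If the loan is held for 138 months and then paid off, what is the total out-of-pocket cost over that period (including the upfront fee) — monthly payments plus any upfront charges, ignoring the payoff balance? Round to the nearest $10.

At 9.35% the monthly rate is 0.0077917, so the payment is 60,000 × 0.0077917 / (1 − 1.0077917^−144) = $694.70.
Total outlay = 138 × $694.70 + $600.00 = $96,468.60.

$96,470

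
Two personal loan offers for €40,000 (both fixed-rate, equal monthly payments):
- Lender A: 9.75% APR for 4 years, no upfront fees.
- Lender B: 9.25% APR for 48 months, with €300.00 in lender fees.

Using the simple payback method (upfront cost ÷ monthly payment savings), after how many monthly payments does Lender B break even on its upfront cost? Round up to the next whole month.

32 months

Lender A: at 9.75% the monthly rate is 0.0081250, so the payment is 40,000 × 0.0081250 / (1 − 1.0081250^−48) = €1,009.71.
Lender B: monthly rate = 9.25%/12 = 0.0077083; payment = 40,000 × 0.0077083 / (1 − (1+0.0077083)^−48) = €1,000.16.
Monthly savings = €1,009.71 − €1,000.16 = €9.55.
Break-even = €300.00 / €9.55 = 31.41 → 32 months.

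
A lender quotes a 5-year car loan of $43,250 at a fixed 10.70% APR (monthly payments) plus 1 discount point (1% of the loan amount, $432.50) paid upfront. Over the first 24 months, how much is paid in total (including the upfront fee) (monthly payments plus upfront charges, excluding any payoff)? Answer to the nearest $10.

$22,850

Monthly rate = 10.7%/12 = 0.0089167; payment = 43,250 × 0.0089167 / (1 − (1+0.0089167)^−60) = $933.90.
Total outlay = 24 × $933.90 + $432.50 = $22,846.10.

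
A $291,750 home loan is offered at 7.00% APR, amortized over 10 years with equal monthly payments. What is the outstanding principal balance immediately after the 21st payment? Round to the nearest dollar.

$254,209

With monthly rate i = 7%/12 = 0.0058333, the balance after k of n payments is P · [(1+i)^n − (1+i)^k] / [(1+i)^n − 1].
(1+0.0058333)^120 = 2.00966138 and (1+0.0058333)^21 = 1.12991690, so the balance is 291,750 × (2.00966138 − 1.12991690) / (2.00966138 − 1) = $254,209.44.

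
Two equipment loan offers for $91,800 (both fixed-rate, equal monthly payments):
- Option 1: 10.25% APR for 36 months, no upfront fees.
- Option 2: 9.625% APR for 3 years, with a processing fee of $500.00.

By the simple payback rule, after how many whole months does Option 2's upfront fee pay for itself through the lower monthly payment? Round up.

19 months

Option 1: at 10.25% the monthly rate is 0.0085417, so the payment is 91,800 × 0.0085417 / (1 − 1.0085417^−36) = $2,972.91.
Option 2: at 9.625% the monthly rate is 0.0080208, so the payment is 91,800 × 0.0080208 / (1 − 1.0080208^−36) = $2,945.99.
Monthly savings = $2,972.91 − $2,945.99 = $26.92.
Break-even = $500.00 / $26.92 = 18.57 → 19 months.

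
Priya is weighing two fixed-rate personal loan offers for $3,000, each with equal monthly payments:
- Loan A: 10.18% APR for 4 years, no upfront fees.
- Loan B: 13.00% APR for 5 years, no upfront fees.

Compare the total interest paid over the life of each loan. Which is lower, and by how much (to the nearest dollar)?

Loan A by $431

Loan A: monthly rate = 10.18%/12 = 0.0084833; payment = 3,000 × 0.0084833 / (1 − (1+0.0084833)^−48) = $76.35.
Total interest on Loan A = 48 × $76.35 − $3,000 = $664.80.
Loan B: at 13.00% the monthly rate is 0.0108333, so the payment is 3,000 × 0.0108333 / (1 − 1.0108333^−60) = $68.26.
Total interest on Loan B = 60 × $68.26 − $3,000 = $1,095.60.
Loan A is lower by $430.80.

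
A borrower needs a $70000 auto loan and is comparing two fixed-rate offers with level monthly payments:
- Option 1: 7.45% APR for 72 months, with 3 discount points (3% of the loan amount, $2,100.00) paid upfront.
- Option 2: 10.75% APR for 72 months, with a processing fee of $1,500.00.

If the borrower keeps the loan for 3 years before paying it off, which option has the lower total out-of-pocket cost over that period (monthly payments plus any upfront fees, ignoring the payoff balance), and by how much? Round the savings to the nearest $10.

Option 1: at 7.45% the monthly rate is 0.0062083, so the payment is 70,000 × 0.0062083 / (1 − 1.0062083^−72) = $1,208.61.
Option 2: at 10.75% the monthly rate is 0.0089583, so the payment is 70,000 × 0.0089583 / (1 − 1.0089583^−72) = $1,323.44.
Over 36 months: Option 1 costs 36 × $1,208.61 + $2,100.00 = $45,609.96; Option 2 costs 36 × $1,323.44 + $1,500.00 = $49,143.84.
Option 1 is cheaper by $49,143.84 − $45,609.96 = $3,533.88.

Option 1 by $3,530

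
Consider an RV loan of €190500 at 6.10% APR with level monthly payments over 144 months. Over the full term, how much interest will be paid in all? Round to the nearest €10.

€78,620

At 6.10% the monthly rate is 0.0050833, so the payment is 190,500 × 0.0050833 / (1 − 1.0050833^−144) = €1,868.87.
Total paid = 144 × €1,868.87 = €269,117.28; interest = €269,117.28 − €190,500 = €78,617.28.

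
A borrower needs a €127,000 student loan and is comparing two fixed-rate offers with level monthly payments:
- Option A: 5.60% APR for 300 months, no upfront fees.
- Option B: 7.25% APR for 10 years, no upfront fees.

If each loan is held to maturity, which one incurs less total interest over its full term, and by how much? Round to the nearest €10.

Option A: at 5.60% the monthly rate is 0.0046667, so the payment is 127,000 × 0.0046667 / (1 − 1.0046667^−300) = €787.49.
Total interest on Option A = 300 × €787.49 − €127,000 = €109,247.00.
Option B: at 7.25% the monthly rate is 0.0060417, so the payment is 127,000 × 0.0060417 / (1 − 1.0060417^−120) = €1,490.99.
Total interest on Option B = 120 × €1,490.99 − €127,000 = €51,918.80.
Option B is lower by €57,328.20.

Option B by €57,330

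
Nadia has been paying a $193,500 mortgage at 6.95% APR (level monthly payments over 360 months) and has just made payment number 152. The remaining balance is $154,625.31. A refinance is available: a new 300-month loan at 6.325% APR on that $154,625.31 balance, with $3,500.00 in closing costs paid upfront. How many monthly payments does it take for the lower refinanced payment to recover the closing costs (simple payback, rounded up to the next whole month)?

Current payment = 193,500 × 6.95%/12 / (1 − (1+0.0057917)^−360) = $1,280.87.
Refinanced payment = 154,625.31 × 0.0052708 / (1 − (1+0.0052708)^−300) = $1,027.20.
Monthly savings = $1,280.87 − $1,027.20 = $253.67.
Break-even = $3,500.00 / $253.67 = 13.80 → 14 months.

14 months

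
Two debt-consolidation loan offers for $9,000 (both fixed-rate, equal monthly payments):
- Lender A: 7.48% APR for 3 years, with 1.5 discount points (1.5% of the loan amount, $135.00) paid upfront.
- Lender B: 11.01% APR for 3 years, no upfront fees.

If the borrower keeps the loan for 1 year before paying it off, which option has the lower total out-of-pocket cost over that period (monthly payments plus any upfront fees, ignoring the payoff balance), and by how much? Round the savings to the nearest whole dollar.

Lender A: at 7.48% the monthly rate is 0.0062333, so the payment is 9,000 × 0.0062333 / (1 − 1.0062333^−36) = $279.87.
Lender B: monthly rate = 11.01%/12 = 0.0091750; payment = 9,000 × 0.0091750 / (1 − (1+0.0091750)^−36) = $294.69.
Over 12 months: Lender A costs 12 × $279.87 + $135.00 = $3,493.44; Lender B costs 12 × $294.69 = $3,536.28.
Lender A is cheaper by $3,536.28 − $3,493.44 = $42.84.

Lender A by $43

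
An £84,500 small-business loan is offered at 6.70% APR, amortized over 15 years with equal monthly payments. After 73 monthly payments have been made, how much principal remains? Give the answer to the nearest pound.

With monthly rate i = 6.7%/12 = 0.0055833, the balance after k of n payments is P · [(1+i)^n − (1+i)^k] / [(1+i)^n − 1].
(1+0.0055833)^180 = 2.72428164 and (1+0.0055833)^73 = 1.50147764, so the balance is 84,500 × (2.72428164 − 1.50147764) / (2.72428164 − 1) = £59,924.63.

£59,925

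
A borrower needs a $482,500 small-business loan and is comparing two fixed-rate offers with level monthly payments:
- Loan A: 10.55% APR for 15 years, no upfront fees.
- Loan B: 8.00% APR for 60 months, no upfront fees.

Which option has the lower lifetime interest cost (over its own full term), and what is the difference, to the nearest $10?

Loan B by $375,730

Loan A: monthly rate = 10.55%/12 = 0.0087917; payment = 482,500 × 0.0087917 / (1 − (1+0.0087917)^−180) = $5,348.52.
Total interest on Loan A = 180 × $5,348.52 − $482,500 = $480,233.60.
Loan B: monthly rate = 8%/12 = 0.0066667; payment = 482,500 × 0.0066667 / (1 − (1+0.0066667)^−60) = $9,783.36.
Total interest on Loan B = 60 × $9,783.36 − $482,500 = $104,501.60.
Loan B is lower by $375,732.00.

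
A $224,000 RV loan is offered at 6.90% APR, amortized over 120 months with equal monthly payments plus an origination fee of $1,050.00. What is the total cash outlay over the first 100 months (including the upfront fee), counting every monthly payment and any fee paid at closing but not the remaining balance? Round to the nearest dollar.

At 6.90% the monthly rate is 0.0057500, so the payment is 224,000 × 0.0057500 / (1 − 1.0057500^−120) = $2,589.30.
Total outlay = 100 × $2,589.30 + $1,050.00 = $259,980.00.

$259,980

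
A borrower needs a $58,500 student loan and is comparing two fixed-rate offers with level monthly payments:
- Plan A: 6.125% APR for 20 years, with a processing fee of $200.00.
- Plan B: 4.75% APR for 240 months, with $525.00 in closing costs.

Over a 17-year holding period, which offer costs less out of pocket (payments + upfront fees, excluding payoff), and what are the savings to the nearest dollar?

Plan B by $8,916

Plan A: at 6.125% the monthly rate is 0.0051042, so the payment is 58,500 × 0.0051042 / (1 − 1.0051042^−240) = $423.34.
Plan B: monthly rate = 4.75%/12 = 0.0039583; payment = 58,500 × 0.0039583 / (1 − (1+0.0039583)^−240) = $378.04.
Over 204 months: Plan A costs 204 × $423.34 + $200.00 = $86,561.36; Plan B costs 204 × $378.04 + $525.00 = $77,645.16.
Plan B is cheaper by $86,561.36 − $77,645.16 = $8,916.20.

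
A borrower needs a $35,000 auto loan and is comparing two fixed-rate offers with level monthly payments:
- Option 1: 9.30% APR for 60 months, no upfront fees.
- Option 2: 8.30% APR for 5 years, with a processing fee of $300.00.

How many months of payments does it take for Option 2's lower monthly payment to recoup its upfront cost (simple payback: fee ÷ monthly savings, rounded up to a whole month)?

18 months

Option 1: monthly rate = 9.3%/12 = 0.0077500; payment = 35,000 × 0.0077500 / (1 − (1+0.0077500)^−60) = $731.65.
Option 2: at 8.30% the monthly rate is 0.0069167, so the payment is 35,000 × 0.0069167 / (1 − 1.0069167^−60) = $714.71.
Monthly savings = $731.65 − $714.71 = $16.94.
Break-even = $300.00 / $16.94 = 17.71 → 18 months.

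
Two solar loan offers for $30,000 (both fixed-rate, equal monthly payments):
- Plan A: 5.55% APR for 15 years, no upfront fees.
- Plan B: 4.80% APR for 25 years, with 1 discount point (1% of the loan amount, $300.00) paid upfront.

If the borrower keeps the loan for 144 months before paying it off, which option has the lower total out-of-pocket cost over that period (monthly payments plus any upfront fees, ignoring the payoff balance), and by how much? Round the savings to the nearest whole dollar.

Plan A: monthly rate = 5.55%/12 = 0.0046250; payment = 30,000 × 0.0046250 / (1 − (1+0.0046250)^−180) = $245.92.
Plan B: at 4.80% the monthly rate is 0.0040000, so the payment is 30,000 × 0.0040000 / (1 − 1.0040000^−300) = $171.90.
Over 144 months: Plan A costs 144 × $245.92 = $35,412.48; Plan B costs 144 × $171.90 + $300.00 = $25,053.60.
Plan B is cheaper by $35,412.48 − $25,053.60 = $10,358.88.

Plan B by $10,359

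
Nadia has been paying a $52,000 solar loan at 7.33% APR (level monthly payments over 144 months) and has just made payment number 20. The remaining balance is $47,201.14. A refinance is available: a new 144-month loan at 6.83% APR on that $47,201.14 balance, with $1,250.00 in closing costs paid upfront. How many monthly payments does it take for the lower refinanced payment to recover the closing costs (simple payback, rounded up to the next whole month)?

20 months

Current payment = 52,000 × 7.33%/12 / (1 − (1+0.0061083)^−144) = $543.95.
Refinanced payment = 47,201.14 × 0.0056917 / (1 − (1+0.0056917)^−144) = $481.14.
Monthly savings = $543.95 − $481.14 = $62.81.
Break-even = $1,250.00 / $62.81 = 19.90 → 20 months.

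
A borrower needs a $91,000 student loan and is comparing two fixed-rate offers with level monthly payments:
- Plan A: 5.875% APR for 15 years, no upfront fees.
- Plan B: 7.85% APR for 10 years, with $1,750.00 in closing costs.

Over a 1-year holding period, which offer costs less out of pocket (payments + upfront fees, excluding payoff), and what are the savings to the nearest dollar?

Plan A: monthly rate = 5.875%/12 = 0.0048958; payment = 91,000 × 0.0048958 / (1 − (1+0.0048958)^−180) = $761.78.
Plan B: at 7.85% the monthly rate is 0.0065417, so the payment is 91,000 × 0.0065417 / (1 − 1.0065417^−120) = $1,096.88.
Over 12 months: Plan A costs 12 × $761.78 = $9,141.36; Plan B costs 12 × $1,096.88 + $1,750.00 = $14,912.56.
Plan A is cheaper by $14,912.56 − $9,141.36 = $5,771.20.

Plan A by $5,771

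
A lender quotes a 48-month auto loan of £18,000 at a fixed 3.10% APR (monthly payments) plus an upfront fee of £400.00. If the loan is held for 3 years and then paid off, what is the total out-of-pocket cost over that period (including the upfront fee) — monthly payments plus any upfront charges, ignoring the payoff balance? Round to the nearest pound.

£14,772

At 3.10% the monthly rate is 0.0025833, so the payment is 18,000 × 0.0025833 / (1 − 1.0025833^−48) = £399.21.
Total outlay = 36 × £399.21 + £400.00 = £14,771.56.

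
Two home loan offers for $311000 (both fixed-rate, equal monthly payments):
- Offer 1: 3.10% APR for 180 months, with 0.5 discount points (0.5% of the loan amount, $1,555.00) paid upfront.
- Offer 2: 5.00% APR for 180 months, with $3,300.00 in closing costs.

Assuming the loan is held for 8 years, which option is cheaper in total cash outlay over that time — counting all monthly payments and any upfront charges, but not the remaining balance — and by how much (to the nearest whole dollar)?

Offer 1 by $30,225

Offer 1: at 3.10% the monthly rate is 0.0025833, so the payment is 311,000 × 0.0025833 / (1 − 1.0025833^−180) = $2,162.70.
Offer 2: at 5.00% the monthly rate is 0.0041667, so the payment is 311,000 × 0.0041667 / (1 − 1.0041667^−180) = $2,459.37.
Over 96 months: Offer 1 costs 96 × $2,162.70 + $1,555.00 = $209,174.20; Offer 2 costs 96 × $2,459.37 + $3,300.00 = $239,399.52.
Offer 1 is cheaper by $239,399.52 − $209,174.20 = $30,225.32.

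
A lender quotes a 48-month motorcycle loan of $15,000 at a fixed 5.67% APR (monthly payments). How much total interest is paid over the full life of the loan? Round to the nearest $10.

$1,800

Monthly rate = 5.67%/12 = 0.0047250; payment = 15,000 × 0.0047250 / (1 − (1+0.0047250)^−48) = $350.01.
Total paid = 48 × $350.01 = $16,800.48; interest = $16,800.48 − $15,000 = $1,800.48.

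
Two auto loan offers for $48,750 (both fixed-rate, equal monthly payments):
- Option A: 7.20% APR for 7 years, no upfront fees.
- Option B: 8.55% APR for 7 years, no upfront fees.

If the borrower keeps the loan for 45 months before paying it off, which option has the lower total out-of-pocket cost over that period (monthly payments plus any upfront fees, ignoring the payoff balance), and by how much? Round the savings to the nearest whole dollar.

Option A: at 7.20% the monthly rate is 0.0060000, so the payment is 48,750 × 0.0060000 / (1 − 1.0060000^−84) = $740.54.
Option B: monthly rate = 8.55%/12 = 0.0071250; payment = 48,750 × 0.0071250 / (1 − (1+0.0071250)^−84) = $773.25.
Over 45 months: Option A costs 45 × $740.54 = $33,324.30; Option B costs 45 × $773.25 = $34,796.25.
Option A is cheaper by $34,796.25 − $33,324.30 = $1,471.95.

Option A by $1,472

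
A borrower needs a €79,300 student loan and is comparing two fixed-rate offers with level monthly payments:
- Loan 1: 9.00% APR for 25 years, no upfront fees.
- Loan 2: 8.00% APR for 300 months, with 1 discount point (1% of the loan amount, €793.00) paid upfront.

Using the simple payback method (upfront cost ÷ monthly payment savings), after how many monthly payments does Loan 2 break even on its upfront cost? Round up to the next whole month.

Loan 1: at 9.00% the monthly rate is 0.0075000, so the payment is 79,300 × 0.0075000 / (1 − 1.0075000^−300) = €665.48.
Loan 2: monthly rate = 8%/12 = 0.0066667; payment = 79,300 × 0.0066667 / (1 − (1+0.0066667)^−300) = €612.05.
Monthly savings = €665.48 − €612.05 = €53.43.
Break-even = €793.00 / €53.43 = 14.84 → 15 months.

15 months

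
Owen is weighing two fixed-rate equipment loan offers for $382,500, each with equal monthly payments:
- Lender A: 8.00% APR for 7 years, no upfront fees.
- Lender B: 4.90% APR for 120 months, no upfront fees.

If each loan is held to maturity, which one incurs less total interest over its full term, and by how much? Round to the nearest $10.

Lender A: at 8.00% the monthly rate is 0.0066667, so the payment is 382,500 × 0.0066667 / (1 − 1.0066667^−84) = $5,961.73.
Total interest on Lender A = 84 × $5,961.73 − $382,500 = $118,285.32.
Lender B: at 4.90% the monthly rate is 0.0040833, so the payment is 382,500 × 0.0040833 / (1 − 1.0040833^−120) = $4,038.34.
Total interest on Lender B = 120 × $4,038.34 − $382,500 = $102,100.80.
Lender B is lower by $16,184.52.

Lender B by $16,180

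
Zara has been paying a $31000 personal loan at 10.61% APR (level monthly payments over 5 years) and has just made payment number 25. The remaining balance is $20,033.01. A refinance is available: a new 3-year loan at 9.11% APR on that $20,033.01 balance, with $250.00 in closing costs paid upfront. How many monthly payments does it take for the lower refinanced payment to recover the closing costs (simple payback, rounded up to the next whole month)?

Current payment = 31,000 × 10.61%/12 / (1 − (1+0.0088417)^−60) = $668.00.
Refinanced payment = 20,033.01 × 0.0075917 / (1 − (1+0.0075917)^−36) = $638.07.
Monthly savings = $668.00 − $638.07 = $29.93.
Break-even = $250.00 / $29.93 = 8.35 → 9 months.

9 months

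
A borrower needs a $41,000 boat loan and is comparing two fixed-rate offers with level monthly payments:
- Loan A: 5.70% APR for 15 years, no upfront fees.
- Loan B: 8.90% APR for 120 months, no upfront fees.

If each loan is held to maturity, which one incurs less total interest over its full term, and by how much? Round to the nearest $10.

Loan A by $970

Loan A: at 5.70% the monthly rate is 0.0047500, so the payment is 41,000 × 0.0047500 / (1 − 1.0047500^−180) = $339.37.
Total interest on Loan A = 180 × $339.37 − $41,000 = $20,086.60.
Loan B: at 8.90% the monthly rate is 0.0074167, so the payment is 41,000 × 0.0074167 / (1 − 1.0074167^−120) = $517.15.
Total interest on Loan B = 120 × $517.15 − $41,000 = $21,058.00.
Loan A is lower by $971.40.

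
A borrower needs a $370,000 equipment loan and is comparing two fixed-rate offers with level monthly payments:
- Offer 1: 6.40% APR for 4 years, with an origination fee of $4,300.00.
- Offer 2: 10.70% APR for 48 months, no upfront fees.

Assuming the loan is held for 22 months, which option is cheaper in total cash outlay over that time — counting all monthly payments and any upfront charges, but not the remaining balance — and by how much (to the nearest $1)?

Offer 1: at 6.40% the monthly rate is 0.0053333, so the payment is 370,000 × 0.0053333 / (1 − 1.0053333^−48) = $8,757.48.
Offer 2: at 10.70% the monthly rate is 0.0089167, so the payment is 370,000 × 0.0089167 / (1 − 1.0089167^−48) = $9,509.03.
Over 22 months: Offer 1 costs 22 × $8,757.48 + $4,300.00 = $196,964.56; Offer 2 costs 22 × $9,509.03 = $209,198.66.
Offer 1 is cheaper by $209,198.66 − $196,964.56 = $12,234.10.

Offer 1 by $12,234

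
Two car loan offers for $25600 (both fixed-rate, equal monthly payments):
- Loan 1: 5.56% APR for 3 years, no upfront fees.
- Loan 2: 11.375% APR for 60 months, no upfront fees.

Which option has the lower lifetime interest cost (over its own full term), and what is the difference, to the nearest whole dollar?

Loan 1: at 5.56% the monthly rate is 0.0046333, so the payment is 25,600 × 0.0046333 / (1 − 1.0046333^−36) = $773.71.
Total interest on Loan 1 = 36 × $773.71 − $25,600 = $2,253.56.
Loan 2: at 11.375% the monthly rate is 0.0094792, so the payment is 25,600 × 0.0094792 / (1 − 1.0094792^−60) = $561.41.
Total interest on Loan 2 = 60 × $561.41 − $25,600 = $8,084.60.
Loan 1 is lower by $5,831.04.

Loan 1 by $5,831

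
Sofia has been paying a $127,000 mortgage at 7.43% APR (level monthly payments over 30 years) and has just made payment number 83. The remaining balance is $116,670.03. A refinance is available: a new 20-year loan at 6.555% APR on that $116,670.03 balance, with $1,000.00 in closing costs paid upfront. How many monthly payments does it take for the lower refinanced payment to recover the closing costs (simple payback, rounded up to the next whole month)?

Current payment = 127,000 × 7.43%/12 / (1 − (1+0.0061917)^−360) = $881.92.
Refinanced payment = 116,670.03 × 0.0054625 / (1 − (1+0.0054625)^−240) = $873.64.
Monthly savings = $881.92 − $873.64 = $8.28.
Break-even = $1,000.00 / $8.28 = 120.77 → 121 months.

121 months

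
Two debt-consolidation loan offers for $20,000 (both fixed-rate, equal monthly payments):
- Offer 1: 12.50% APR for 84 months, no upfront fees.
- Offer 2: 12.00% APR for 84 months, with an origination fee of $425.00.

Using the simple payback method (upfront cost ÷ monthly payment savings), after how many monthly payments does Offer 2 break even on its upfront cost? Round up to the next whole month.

80 months

Offer 1: monthly rate = 12.5%/12 = 0.0104167; payment = 20,000 × 0.0104167 / (1 − (1+0.0104167)^−84) = $358.42.
Offer 2: at 12.00% the monthly rate is 0.0100000, so the payment is 20,000 × 0.0100000 / (1 − 1.0100000^−84) = $353.05.
Monthly savings = $358.42 − $353.05 = $5.37.
Break-even = $425.00 / $5.37 = 79.14 → 80 months.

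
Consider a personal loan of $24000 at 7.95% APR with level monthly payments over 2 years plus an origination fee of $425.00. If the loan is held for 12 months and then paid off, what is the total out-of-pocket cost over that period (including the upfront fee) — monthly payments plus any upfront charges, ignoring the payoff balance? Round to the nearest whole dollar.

Monthly rate = 7.95%/12 = 0.0066250; payment = 24,000 × 0.0066250 / (1 − (1+0.0066250)^−24) = $1,084.91.
Total outlay = 12 × $1,084.91 + $425.00 = $13,443.92.

$13,444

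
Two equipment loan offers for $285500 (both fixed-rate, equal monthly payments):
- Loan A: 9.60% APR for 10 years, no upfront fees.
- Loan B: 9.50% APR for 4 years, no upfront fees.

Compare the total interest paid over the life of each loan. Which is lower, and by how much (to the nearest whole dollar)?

Loan B by $100,906

Loan A: monthly rate = 9.6%/12 = 0.0080000; payment = 285,500 × 0.0080000 / (1 − (1+0.0080000)^−120) = $3,709.95.
Total interest on Loan A = 120 × $3,709.95 − $285,500 = $159,694.00.
Loan B: monthly rate = 9.5%/12 = 0.0079167; payment = 285,500 × 0.0079167 / (1 − (1+0.0079167)^−48) = $7,172.66.
Total interest on Loan B = 48 × $7,172.66 − $285,500 = $58,787.68.
Loan B is lower by $100,906.32.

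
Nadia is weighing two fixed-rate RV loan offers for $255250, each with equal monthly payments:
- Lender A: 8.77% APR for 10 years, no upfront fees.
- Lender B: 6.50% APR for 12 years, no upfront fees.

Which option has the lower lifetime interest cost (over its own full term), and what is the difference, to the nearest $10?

Lender A: monthly rate = 8.77%/12 = 0.0073083; payment = 255,250 × 0.0073083 / (1 − (1+0.0073083)^−120) = $3,201.71.
Total interest on Lender A = 120 × $3,201.71 − $255,250 = $128,955.20.
Lender B: monthly rate = 6.5%/12 = 0.0054167; payment = 255,250 × 0.0054167 / (1 − (1+0.0054167)^−144) = $2,557.40.
Total interest on Lender B = 144 × $2,557.40 − $255,250 = $113,015.60.
Lender B is lower by $15,939.60.

Lender B by $15,940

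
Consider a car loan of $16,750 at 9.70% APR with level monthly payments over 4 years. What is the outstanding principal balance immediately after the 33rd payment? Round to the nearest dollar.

With monthly rate i = 9.7%/12 = 0.0080833, the balance after k of n payments is P · [(1+i)^n − (1+i)^k] / [(1+i)^n − 1].
(1+0.0080833)^48 = 1.47173243 and (1+0.0080833)^33 = 1.30431456, so the balance is 16,750 × (1.47173243 − 1.30431456) / (1.47173243 − 1) = $5,944.58.

$5,945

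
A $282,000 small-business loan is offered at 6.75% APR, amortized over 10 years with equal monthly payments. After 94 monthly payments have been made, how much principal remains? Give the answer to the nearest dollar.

With monthly rate i = 6.75%/12 = 0.0056250, the balance after k of n payments is P · [(1+i)^n − (1+i)^k] / [(1+i)^n − 1].
(1+0.0056250)^120 = 1.96032182 and (1+0.0056250)^94 = 1.69429791, so the balance is 282,000 × (1.96032182 − 1.69429791) / (1.96032182 − 1) = $78,118.33.

$78,118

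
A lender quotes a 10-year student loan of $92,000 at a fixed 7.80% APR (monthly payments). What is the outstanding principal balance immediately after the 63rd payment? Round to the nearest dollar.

With monthly rate i = 7.8%/12 = 0.0065000, the balance after k of n payments is P · [(1+i)^n − (1+i)^k] / [(1+i)^n − 1].
(1+0.0065000)^120 = 2.17597302 and (1+0.0065000)^63 = 1.50407015, so the balance is 92,000 × (2.17597302 − 1.50407015) / (2.17597302 − 1) = $52,565.04.

$52,565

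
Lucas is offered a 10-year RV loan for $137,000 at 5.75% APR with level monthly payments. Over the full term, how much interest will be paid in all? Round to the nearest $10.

$43,460

Monthly rate = 5.75%/12 = 0.0047917; payment = 137,000 × 0.0047917 / (1 − (1+0.0047917)^−120) = $1,503.84.
Total paid = 120 × $1,503.84 = $180,460.80; interest = $180,460.80 − $137,000 = $43,460.80.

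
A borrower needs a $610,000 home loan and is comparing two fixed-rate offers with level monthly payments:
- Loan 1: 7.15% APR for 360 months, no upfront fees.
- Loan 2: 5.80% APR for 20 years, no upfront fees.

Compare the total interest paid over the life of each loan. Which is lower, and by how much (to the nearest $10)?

Loan 2 by $451,160

Loan 1: at 7.15% the monthly rate is 0.0059583, so the payment is 610,000 × 0.0059583 / (1 − 1.0059583^−360) = $4,119.98.
Total interest on Loan 1 = 360 × $4,119.98 − $610,000 = $873,192.80.
Loan 2: monthly rate = 5.8%/12 = 0.0048333; payment = 610,000 × 0.0048333 / (1 − (1+0.0048333)^−240) = $4,300.14.
Total interest on Loan 2 = 240 × $4,300.14 − $610,000 = $422,033.60.
Loan 2 is lower by $451,159.20.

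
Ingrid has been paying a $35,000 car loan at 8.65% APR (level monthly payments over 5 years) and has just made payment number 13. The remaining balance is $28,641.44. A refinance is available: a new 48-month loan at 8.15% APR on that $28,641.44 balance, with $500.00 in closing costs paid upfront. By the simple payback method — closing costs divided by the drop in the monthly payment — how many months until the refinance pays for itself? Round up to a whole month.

26 months

Current payment = 35,000 × 8.65%/12 / (1 − (1+0.0072083)^−60) = $720.61.
Refinanced payment = 28,641.44 × 0.0067917 / (1 − (1+0.0067917)^−48) = $701.24.
Monthly savings = $720.61 − $701.24 = $19.37.
Break-even = $500.00 / $19.37 = 25.81 → 26 months.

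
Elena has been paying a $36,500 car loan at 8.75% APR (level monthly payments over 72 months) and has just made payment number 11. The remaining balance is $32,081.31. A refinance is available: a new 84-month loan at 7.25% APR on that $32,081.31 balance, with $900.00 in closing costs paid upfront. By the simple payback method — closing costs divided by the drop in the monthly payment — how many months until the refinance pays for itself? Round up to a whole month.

6 months

Current payment = 36,500 × 8.75%/12 / (1 − (1+0.0072917)^−72) = $653.41.
Refinanced payment = 32,081.31 × 0.0060417 / (1 − (1+0.0060417)^−84) = $488.12.
Monthly savings = $653.41 − $488.12 = $165.29.
Break-even = $900.00 / $165.29 = 5.44 → 6 months.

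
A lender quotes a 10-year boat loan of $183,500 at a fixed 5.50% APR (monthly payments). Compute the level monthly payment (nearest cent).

$1,991.46

At 5.50% the monthly rate is 0.0045833, so the payment is 183,500 × 0.0045833 / (1 − 1.0045833^−120) = $1,991.46.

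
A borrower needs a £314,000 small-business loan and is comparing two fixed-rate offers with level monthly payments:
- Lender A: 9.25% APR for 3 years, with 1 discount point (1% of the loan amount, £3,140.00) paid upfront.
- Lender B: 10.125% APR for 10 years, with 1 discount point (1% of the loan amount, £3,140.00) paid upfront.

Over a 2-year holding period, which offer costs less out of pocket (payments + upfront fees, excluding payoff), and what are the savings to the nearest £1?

Lender A: monthly rate = 9.25%/12 = 0.0077083; payment = 314,000 × 0.0077083 / (1 − (1+0.0077083)^−36) = £10,021.69.
Lender B: monthly rate = 10.125%/12 = 0.0084375; payment = 314,000 × 0.0084375 / (1 − (1+0.0084375)^−120) = £4,171.30.
Over 24 months: Lender A costs 24 × £10,021.69 + £3,140.00 = £243,660.56; Lender B costs 24 × £4,171.30 + £3,140.00 = £103,251.20.
Lender B is cheaper by £243,660.56 − £103,251.20 = £140,409.36.

Lender B by £140,409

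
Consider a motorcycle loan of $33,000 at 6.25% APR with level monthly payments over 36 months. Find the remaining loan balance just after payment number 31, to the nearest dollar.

With monthly rate i = 6.25%/12 = 0.0052083, the balance after k of n payments is P · [(1+i)^n − (1+i)^k] / [(1+i)^n − 1].
(1+0.0052083)^36 = 1.20564345 and (1+0.0052083)^31 = 1.17473116, so the balance is 33,000 × (1.20564345 − 1.17473116) / (1.20564345 − 1) = $4,960.55.

$4,961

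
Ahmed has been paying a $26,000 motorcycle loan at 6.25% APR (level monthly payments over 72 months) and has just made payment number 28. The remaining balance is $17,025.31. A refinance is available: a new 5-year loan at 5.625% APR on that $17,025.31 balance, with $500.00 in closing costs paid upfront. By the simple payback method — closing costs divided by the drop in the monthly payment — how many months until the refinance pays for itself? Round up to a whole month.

Current payment = 26,000 × 6.25%/12 / (1 − (1+0.0052083)^−72) = $433.97.
Refinanced payment = 17,025.31 × 0.0046875 / (1 − (1+0.0046875)^−60) = $326.19.
Monthly savings = $433.97 − $326.19 = $107.78.
Break-even = $500.00 / $107.78 = 4.64 → 5 months.

5 months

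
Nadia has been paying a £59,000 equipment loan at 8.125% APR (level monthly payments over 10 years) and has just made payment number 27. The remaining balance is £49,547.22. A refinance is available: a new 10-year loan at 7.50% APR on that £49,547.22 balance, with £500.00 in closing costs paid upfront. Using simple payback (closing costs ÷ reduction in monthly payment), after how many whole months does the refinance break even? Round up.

4 months

Current payment = 59,000 × 8.125%/12 / (1 − (1+0.0067708)^−120) = £719.74.
Refinanced payment = 49,547.22 × 0.0062500 / (1 − (1+0.0062500)^−120) = £588.13.
Monthly savings = £719.74 − £588.13 = £131.61.
Break-even = £500.00 / £131.61 = 3.80 → 4 months.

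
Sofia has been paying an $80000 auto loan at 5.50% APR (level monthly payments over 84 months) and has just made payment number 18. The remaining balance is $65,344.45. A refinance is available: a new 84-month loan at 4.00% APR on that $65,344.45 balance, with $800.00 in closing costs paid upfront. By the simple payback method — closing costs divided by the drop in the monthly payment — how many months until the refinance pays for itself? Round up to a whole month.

Current payment = 80,000 × 5.5%/12 / (1 − (1+0.0045833)^−84) = $1,149.60.
Refinanced payment = 65,344.45 × 0.0033333 / (1 − (1+0.0033333)^−84) = $893.18.
Monthly savings = $1,149.60 − $893.18 = $256.42.
Break-even = $800.00 / $256.42 = 3.12 → 4 months.

4 months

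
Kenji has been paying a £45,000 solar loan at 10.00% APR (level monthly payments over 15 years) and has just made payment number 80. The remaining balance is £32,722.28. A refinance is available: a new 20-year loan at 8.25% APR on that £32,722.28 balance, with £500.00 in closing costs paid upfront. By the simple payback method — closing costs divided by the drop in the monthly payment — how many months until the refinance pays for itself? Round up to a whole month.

3 months

Current payment = 45,000 × 10%/12 / (1 − (1+0.0083333)^−180) = £483.57.
Refinanced payment = 32,722.28 × 0.0068750 / (1 − (1+0.0068750)^−240) = £278.82.
Monthly savings = £483.57 − £278.82 = £204.75.
Break-even = £500.00 / £204.75 = 2.44 → 3 months.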